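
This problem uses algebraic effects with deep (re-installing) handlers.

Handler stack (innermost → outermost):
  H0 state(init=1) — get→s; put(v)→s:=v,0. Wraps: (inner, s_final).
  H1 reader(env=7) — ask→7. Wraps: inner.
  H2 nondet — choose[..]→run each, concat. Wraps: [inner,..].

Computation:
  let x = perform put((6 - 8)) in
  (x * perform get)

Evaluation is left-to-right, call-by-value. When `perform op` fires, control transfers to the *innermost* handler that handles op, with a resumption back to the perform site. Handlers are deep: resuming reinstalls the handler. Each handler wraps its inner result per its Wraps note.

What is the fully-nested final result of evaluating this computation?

Step-by-step:
put(-2) @ H0 ⇒ s:=-2
get @ H0 ⇒ -2
H0 returns (0, -2)
H1 returns (0, -2)
H2 returns [(0, -2)]
= [(0, -2)]

Answer: [(0, -2)]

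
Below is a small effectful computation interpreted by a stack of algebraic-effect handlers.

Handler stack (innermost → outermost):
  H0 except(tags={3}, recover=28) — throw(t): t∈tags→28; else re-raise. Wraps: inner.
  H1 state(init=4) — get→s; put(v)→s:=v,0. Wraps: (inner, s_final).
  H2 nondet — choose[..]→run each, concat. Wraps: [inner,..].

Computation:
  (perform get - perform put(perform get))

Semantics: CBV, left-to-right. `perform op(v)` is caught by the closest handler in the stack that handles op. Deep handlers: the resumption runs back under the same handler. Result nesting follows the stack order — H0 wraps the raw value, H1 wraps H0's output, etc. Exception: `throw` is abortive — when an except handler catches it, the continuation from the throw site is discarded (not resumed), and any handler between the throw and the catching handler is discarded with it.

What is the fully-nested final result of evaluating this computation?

Answer: [(4, 4)]

Evaluation trace:
get @ H1 ⇒ 4
get @ H1 ⇒ 4
put(4) @ H1 ⇒ s:=4
H0 returns 4
H1 returns (4, 4)
H2 returns [(4, 4)]
= [(4, 4)]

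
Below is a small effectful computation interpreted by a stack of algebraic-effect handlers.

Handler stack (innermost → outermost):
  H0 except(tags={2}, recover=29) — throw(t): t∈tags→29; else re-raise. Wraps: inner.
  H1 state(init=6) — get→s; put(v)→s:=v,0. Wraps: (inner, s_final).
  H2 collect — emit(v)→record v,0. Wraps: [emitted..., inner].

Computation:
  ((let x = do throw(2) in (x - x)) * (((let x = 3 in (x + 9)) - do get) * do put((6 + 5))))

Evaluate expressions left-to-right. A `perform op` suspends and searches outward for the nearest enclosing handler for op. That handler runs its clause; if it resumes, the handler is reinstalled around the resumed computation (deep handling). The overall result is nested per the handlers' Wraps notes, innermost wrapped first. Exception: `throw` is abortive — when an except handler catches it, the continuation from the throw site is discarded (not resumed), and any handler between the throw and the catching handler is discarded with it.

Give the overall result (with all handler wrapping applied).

Step-by-step:
throw(2) @ H0 caught ⇒ 29
H1 returns (29, 6)
H2 returns [(29, 6)]
= [(29, 6)]

Answer: [(29, 6)]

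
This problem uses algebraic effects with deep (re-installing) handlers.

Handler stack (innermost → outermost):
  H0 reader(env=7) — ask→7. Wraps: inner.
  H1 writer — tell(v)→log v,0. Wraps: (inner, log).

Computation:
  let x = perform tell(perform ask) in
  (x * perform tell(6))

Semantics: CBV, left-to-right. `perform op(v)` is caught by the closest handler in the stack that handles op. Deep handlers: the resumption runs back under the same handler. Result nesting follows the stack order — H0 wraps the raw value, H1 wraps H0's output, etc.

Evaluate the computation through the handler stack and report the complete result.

Working:
ask @ H0 ⇒ 7
tell(7) @ H1 ⇒ log+=7
tell(6) @ H1 ⇒ log+=6
H0 returns 0
H1 returns (0, (7, 6))
= (0, (7, 6))

Answer: (0, (7, 6))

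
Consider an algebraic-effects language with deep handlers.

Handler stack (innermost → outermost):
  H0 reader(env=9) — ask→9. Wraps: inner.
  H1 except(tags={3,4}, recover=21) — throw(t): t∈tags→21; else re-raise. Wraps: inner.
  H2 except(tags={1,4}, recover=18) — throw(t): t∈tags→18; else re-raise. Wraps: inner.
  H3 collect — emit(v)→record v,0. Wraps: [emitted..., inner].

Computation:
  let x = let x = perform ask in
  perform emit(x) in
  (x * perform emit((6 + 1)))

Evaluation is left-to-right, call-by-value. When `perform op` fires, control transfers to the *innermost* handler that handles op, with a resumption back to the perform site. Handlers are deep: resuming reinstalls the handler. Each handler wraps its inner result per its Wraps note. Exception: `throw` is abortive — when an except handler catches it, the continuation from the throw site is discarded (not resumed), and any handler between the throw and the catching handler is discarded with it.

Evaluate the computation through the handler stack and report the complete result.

Evaluation trace:
ask @ H0 ⇒ 9
emit(9) @ H3 ⇒ out+=9
emit(7) @ H3 ⇒ out+=7
H0 returns 0
H1 returns 0
H2 returns 0
H3 returns [9, 7, 0]
= [9, 7, 0]

Answer: [9, 7, 0]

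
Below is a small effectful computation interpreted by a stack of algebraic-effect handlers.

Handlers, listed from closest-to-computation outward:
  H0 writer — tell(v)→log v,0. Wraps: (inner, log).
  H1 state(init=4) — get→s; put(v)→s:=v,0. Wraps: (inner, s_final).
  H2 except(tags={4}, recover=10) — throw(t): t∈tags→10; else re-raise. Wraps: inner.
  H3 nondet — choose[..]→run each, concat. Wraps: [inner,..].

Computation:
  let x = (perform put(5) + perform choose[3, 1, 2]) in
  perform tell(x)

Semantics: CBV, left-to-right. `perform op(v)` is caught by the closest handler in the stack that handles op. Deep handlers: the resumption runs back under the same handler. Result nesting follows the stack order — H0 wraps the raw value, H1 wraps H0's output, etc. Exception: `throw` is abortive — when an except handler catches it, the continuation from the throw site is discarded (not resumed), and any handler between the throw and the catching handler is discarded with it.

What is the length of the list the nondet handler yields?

Answer: 3

Step-by-step:
put(5) @ H1 ⇒ s:=5
choose[3, 1, 2] @ H3
  branch[0] choose=3:
    tell(3) @ H0 ⇒ log+=3
    H0 returns (0, (3))
    H1 returns ((0, (3)), 5)
    H2 returns ((0, (3)), 5)
    H3 returns [((0, (3)), 5)]
  branch[1] choose=1:
    tell(1) @ H0 ⇒ log+=1
    H0 returns (0, (1))
    H1 returns ((0, (1)), 5)
    H2 returns ((0, (1)), 5)
    H3 returns [((0, (1)), 5)]
  branch[2] choose=2:
    tell(2) @ H0 ⇒ log+=2
    H0 returns (0, (2))
    H1 returns ((0, (2)), 5)
    H2 returns ((0, (2)), 5)
    H3 returns [((0, (2)), 5)]
= [((0, (3)), 5), ((0, (1)), 5), ((0, (2)), 5)]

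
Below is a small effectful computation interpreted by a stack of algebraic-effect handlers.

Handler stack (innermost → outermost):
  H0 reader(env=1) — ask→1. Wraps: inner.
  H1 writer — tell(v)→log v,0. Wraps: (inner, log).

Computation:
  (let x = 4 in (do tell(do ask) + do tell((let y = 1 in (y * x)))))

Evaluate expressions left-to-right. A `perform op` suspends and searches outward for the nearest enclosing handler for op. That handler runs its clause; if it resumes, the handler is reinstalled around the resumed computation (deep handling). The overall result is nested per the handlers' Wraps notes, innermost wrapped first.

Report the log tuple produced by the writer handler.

Evaluation trace:
ask @ H0 ⇒ 1
tell(1) @ H1 ⇒ log+=1
tell(4) @ H1 ⇒ log+=4
H0 returns 0
H1 returns (0, (1, 4))
= (0, (1, 4))

Answer: (1, 4)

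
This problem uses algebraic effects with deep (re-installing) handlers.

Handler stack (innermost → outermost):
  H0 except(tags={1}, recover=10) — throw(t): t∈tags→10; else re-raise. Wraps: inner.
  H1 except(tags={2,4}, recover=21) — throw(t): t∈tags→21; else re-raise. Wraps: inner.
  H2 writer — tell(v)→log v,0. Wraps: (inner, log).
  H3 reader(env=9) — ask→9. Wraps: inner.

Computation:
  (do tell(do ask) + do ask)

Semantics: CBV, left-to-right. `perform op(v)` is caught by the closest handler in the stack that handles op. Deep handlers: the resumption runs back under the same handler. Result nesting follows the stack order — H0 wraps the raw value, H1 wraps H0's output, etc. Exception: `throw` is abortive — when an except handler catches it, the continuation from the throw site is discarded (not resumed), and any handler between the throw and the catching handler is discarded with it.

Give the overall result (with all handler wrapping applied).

Answer: (9, (9))

Evaluation trace:
ask @ H3 ⇒ 9
tell(9) @ H2 ⇒ log+=9
ask @ H3 ⇒ 9
H0 returns 9
H1 returns 9
H2 returns (9, (9))
H3 returns (9, (9))
= (9, (9))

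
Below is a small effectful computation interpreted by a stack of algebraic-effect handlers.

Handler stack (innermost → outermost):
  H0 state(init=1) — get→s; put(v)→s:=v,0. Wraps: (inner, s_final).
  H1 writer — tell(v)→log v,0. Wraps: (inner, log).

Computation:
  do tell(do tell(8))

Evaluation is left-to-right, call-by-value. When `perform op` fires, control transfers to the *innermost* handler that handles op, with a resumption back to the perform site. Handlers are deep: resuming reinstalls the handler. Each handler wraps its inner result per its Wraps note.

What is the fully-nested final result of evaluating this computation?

Answer: ((0, 1), (8, 0))

Step-by-step:
tell(8) @ H1 ⇒ log+=8
tell(0) @ H1 ⇒ log+=0
H0 returns (0, 1)
H1 returns ((0, 1), (8, 0))
= ((0, 1), (8, 0))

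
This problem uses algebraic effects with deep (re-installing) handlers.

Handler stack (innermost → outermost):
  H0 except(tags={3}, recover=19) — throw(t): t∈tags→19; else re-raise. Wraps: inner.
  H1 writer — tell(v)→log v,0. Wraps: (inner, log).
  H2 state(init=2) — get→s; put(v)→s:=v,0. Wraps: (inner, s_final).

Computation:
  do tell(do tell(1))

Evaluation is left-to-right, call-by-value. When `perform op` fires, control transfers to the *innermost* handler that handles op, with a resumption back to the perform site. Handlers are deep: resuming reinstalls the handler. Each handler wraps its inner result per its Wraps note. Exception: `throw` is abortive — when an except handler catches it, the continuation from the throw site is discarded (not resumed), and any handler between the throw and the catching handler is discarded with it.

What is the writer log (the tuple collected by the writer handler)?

Answer: (1, 0)

Step-by-step:
tell(1) @ H1 ⇒ log+=1
tell(0) @ H1 ⇒ log+=0
H0 returns 0
H1 returns (0, (1, 0))
H2 returns ((0, (1, 0)), 2)
= ((0, (1, 0)), 2)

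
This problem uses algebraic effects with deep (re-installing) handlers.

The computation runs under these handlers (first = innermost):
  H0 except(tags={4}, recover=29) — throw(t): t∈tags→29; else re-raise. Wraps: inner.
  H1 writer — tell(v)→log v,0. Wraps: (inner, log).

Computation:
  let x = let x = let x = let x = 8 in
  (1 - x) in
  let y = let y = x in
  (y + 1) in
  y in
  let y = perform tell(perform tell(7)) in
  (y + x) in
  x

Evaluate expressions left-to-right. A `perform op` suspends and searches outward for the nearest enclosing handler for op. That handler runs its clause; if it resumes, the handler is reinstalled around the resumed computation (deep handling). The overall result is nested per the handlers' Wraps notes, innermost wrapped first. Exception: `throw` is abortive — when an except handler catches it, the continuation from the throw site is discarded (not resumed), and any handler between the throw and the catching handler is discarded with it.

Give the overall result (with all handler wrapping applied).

Answer: (-6, (7, 0))

Working:
tell(7) @ H1 ⇒ log+=7
tell(0) @ H1 ⇒ log+=0
H0 returns -6
H1 returns (-6, (7, 0))
= (-6, (7, 0))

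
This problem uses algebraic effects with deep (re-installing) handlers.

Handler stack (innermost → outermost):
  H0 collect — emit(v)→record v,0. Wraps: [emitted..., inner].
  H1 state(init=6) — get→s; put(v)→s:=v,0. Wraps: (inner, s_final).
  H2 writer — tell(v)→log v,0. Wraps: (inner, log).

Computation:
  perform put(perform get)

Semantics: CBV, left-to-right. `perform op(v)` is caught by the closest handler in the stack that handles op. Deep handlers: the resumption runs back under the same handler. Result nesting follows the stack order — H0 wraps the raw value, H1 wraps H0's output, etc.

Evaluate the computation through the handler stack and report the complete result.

Step-by-step:
get @ H1 ⇒ 6
put(6) @ H1 ⇒ s:=6
H0 returns [0]
H1 returns ([0], 6)
H2 returns (([0], 6), ())
= (([0], 6), ())

Answer: (([0], 6), ())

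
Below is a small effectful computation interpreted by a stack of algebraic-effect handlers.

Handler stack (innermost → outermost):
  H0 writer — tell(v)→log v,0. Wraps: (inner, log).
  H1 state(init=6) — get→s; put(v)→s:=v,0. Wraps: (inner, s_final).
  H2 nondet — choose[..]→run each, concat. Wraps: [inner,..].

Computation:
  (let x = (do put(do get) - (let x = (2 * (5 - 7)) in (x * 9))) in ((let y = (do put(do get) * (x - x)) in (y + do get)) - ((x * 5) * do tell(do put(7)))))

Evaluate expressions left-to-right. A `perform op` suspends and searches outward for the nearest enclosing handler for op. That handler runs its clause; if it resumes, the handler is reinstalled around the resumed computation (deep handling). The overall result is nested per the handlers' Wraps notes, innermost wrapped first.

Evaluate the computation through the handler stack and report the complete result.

Evaluation trace:
get @ H1 ⇒ 6
put(6) @ H1 ⇒ s:=6
get @ H1 ⇒ 6
put(6) @ H1 ⇒ s:=6
get @ H1 ⇒ 6
put(7) @ H1 ⇒ s:=7
tell(0) @ H0 ⇒ log+=0
H0 returns (6, (0))
H1 returns ((6, (0)), 7)
H2 returns [((6, (0)), 7)]
= [((6, (0)), 7)]

Answer: [((6, (0)), 7)]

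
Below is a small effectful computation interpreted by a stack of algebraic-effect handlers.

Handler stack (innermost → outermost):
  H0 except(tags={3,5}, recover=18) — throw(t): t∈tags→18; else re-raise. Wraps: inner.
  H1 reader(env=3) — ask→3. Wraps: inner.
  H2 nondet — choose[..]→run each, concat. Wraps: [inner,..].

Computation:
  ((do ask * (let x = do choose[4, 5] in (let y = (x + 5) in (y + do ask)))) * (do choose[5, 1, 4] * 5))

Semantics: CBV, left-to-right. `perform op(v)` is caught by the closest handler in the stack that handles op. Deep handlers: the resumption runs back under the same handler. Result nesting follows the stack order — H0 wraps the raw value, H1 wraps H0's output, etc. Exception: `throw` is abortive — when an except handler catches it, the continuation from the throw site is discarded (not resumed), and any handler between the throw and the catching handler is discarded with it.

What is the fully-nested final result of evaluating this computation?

Answer: [900, 180, 720, 975, 195, 780]

Working:
ask @ H1 ⇒ 3
choose[4, 5] @ H2
  branch[0] choose=4:
    ask @ H1 ⇒ 3
    choose[5, 1, 4] @ H2
      branch[0] choose=5:
        H0 returns 900
        H1 returns 900
        H2 returns [900]
      branch[1] choose=1:
        H0 returns 180
        H1 returns 180
        H2 returns [180]
      branch[2] choose=4:
        H0 returns 720
        H1 returns 720
        H2 returns [720]
  branch[1] choose=5:
    ask @ H1 ⇒ 3
    choose[5, 1, 4] @ H2
      branch[0] choose=5:
        H0 returns 975
        H1 returns 975
        H2 returns [975]
      branch[1] choose=1:
        H0 returns 195
        H1 returns 195
        H2 returns [195]
      branch[2] choose=4:
        H0 returns 780
        H1 returns 780
        H2 returns [780]
= [900, 180, 720, 975, 195, 780]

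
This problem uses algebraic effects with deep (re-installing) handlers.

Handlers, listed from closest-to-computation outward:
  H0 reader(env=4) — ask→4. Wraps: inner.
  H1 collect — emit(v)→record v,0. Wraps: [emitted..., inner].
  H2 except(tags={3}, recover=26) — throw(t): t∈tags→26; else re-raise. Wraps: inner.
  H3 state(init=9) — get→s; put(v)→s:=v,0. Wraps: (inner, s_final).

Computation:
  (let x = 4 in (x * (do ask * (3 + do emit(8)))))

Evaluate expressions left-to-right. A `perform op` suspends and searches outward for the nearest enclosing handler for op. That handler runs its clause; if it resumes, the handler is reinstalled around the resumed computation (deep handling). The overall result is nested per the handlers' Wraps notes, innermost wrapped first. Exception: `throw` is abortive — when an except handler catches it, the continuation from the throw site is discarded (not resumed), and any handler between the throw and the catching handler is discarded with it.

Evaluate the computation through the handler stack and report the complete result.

Answer: ([8, 48], 9)

Evaluation trace:
ask @ H0 ⇒ 4
emit(8) @ H1 ⇒ out+=8
H0 returns 48
H1 returns [8, 48]
H2 returns [8, 48]
H3 returns ([8, 48], 9)
= ([8, 48], 9)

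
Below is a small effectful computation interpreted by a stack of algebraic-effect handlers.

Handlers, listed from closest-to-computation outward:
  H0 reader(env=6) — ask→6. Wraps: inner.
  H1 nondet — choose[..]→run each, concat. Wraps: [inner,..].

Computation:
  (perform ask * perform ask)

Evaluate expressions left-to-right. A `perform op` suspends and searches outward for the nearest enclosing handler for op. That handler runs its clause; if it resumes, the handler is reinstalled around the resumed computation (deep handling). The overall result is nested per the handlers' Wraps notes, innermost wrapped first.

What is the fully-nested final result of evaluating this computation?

Answer: [36]

Working:
ask @ H0 ⇒ 6
ask @ H0 ⇒ 6
H0 returns 36
H1 returns [36]
= [36]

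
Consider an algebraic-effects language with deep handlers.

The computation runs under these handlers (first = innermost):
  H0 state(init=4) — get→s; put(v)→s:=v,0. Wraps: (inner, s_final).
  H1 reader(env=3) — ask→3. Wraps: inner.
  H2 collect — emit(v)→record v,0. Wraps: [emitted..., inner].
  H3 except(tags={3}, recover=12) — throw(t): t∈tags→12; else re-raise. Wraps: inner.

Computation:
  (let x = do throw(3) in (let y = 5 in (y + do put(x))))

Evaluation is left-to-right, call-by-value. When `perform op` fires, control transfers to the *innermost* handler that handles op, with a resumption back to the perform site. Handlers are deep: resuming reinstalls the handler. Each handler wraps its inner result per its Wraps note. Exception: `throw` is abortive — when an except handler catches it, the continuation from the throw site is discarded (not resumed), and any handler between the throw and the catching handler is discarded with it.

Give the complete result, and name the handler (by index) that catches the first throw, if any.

Answer: 12 ; first throw caught by: H3

Evaluation trace:
throw(3) @ H3 caught ⇒ 12
= 12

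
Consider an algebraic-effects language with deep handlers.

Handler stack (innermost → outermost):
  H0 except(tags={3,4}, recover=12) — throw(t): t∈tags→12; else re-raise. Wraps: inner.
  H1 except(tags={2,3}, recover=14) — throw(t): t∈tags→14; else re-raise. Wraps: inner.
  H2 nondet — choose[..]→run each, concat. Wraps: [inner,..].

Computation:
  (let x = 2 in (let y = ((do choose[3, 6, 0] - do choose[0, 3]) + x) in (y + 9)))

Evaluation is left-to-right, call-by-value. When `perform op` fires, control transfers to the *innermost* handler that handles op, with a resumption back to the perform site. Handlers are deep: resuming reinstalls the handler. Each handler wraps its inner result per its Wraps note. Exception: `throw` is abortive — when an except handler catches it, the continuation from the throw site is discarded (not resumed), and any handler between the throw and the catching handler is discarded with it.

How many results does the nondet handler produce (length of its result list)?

Answer: 6

Evaluation trace:
choose[3, 6, 0] @ H2
  branch[0] choose=3:
    choose[0, 3] @ H2
      branch[0] choose=0:
        H0 returns 14
        H1 returns 14
        H2 returns [14]
      branch[1] choose=3:
        H0 returns 11
        H1 returns 11
        H2 returns [11]
  branch[1] choose=6:
    choose[0, 3] @ H2
      branch[0] choose=0:
        H0 returns 17
        H1 returns 17
        H2 returns [17]
      branch[1] choose=3:
        H0 returns 14
        H1 returns 14
        H2 returns [14]
  branch[2] choose=0:
    choose[0, 3] @ H2
      branch[0] choose=0:
        H0 returns 11
        H1 returns 11
        H2 returns [11]
      branch[1] choose=3:
        H0 returns 8
        H1 returns 8
        H2 returns [8]
= [14, 11, 17, 14, 11, 8]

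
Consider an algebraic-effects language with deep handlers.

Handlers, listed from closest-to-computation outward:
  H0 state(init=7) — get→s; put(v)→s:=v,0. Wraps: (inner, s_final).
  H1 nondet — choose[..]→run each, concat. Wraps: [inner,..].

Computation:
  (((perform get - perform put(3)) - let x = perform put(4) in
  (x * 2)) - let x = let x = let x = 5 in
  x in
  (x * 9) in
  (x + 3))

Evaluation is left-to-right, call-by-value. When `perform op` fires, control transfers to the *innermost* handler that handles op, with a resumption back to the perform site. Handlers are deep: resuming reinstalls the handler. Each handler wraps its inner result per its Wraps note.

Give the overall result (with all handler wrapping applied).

Working:
get @ H0 ⇒ 7
put(3) @ H0 ⇒ s:=3
put(4) @ H0 ⇒ s:=4
H0 returns (-41, 4)
H1 returns [(-41, 4)]
= [(-41, 4)]

Answer: [(-41, 4)]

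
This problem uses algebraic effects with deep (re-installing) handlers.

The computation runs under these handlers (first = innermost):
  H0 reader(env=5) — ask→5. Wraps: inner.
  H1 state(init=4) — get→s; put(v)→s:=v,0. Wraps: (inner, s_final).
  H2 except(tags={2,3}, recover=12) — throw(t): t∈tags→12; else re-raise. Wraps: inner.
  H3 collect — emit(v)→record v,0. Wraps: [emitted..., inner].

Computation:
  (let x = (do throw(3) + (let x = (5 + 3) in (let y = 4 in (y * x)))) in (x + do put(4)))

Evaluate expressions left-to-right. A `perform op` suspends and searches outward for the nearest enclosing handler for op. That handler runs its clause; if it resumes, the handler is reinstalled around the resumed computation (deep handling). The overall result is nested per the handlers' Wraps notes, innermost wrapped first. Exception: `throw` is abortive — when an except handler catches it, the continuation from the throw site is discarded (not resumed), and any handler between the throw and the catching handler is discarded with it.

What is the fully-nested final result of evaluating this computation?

Evaluation trace:
throw(3) @ H2 caught ⇒ 12
H3 returns [12]
= [12]

Answer: [12]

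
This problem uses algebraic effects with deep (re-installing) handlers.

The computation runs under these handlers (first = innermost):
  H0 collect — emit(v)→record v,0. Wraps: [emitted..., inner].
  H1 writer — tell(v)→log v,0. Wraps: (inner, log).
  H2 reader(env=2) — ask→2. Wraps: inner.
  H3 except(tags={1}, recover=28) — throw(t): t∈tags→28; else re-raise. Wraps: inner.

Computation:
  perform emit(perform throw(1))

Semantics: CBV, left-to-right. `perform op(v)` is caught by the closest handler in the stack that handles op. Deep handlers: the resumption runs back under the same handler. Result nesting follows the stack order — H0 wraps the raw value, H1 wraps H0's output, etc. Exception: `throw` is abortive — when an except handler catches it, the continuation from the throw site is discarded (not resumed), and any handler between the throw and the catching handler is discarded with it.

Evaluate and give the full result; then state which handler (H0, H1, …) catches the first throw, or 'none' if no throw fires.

Evaluation trace:
throw(1) @ H3 caught ⇒ 28
= 28

Answer: 28 ; first throw caught by: H3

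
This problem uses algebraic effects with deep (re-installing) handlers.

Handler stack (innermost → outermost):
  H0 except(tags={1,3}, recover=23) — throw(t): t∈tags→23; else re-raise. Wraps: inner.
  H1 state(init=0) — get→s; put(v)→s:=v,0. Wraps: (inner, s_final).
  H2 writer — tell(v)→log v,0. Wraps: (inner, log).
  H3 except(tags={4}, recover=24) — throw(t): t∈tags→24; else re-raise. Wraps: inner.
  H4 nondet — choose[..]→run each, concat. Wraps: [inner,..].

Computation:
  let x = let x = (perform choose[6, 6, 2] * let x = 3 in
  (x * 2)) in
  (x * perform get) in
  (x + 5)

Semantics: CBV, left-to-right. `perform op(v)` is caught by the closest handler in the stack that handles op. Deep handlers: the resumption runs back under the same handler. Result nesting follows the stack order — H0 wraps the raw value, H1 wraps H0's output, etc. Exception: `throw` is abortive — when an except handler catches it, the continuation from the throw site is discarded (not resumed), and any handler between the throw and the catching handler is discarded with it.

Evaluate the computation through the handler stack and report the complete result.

Working:
choose[6, 6, 2] @ H4
  branch[0] choose=6:
    get @ H1 ⇒ 0
    H0 returns 5
    H1 returns (5, 0)
    H2 returns ((5, 0), ())
    H3 returns ((5, 0), ())
    H4 returns [((5, 0), ())]
  branch[1] choose=6:
    get @ H1 ⇒ 0
    H0 returns 5
    H1 returns (5, 0)
    H2 returns ((5, 0), ())
    H3 returns ((5, 0), ())
    H4 returns [((5, 0), ())]
  branch[2] choose=2:
    get @ H1 ⇒ 0
    H0 returns 5
    H1 returns (5, 0)
    H2 returns ((5, 0), ())
    H3 returns ((5, 0), ())
    H4 returns [((5, 0), ())]
= [((5, 0), ()), ((5, 0), ()), ((5, 0), ())]

Answer: [((5, 0), ()), ((5, 0), ()), ((5, 0), ())]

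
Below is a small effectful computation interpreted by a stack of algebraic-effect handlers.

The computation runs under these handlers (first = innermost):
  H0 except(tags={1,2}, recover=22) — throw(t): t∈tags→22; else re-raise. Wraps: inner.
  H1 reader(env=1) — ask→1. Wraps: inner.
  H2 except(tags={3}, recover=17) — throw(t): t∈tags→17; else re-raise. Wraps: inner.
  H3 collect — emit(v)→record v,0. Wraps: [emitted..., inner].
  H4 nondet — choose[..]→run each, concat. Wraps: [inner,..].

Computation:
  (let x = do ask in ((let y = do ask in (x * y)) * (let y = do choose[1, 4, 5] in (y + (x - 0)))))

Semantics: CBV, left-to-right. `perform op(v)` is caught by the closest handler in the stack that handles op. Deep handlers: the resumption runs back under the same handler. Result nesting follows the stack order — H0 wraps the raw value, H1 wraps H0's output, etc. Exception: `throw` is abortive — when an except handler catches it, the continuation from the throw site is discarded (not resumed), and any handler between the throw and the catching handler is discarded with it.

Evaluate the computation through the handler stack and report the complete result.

Answer: [[2], [5], [6]]

Evaluation trace:
ask @ H1 ⇒ 1
ask @ H1 ⇒ 1
choose[1, 4, 5] @ H4
  branch[0] choose=1:
    H0 returns 2
    H1 returns 2
    H2 returns 2
    H3 returns [2]
    H4 returns [[2]]
  branch[1] choose=4:
    H0 returns 5
    H1 returns 5
    H2 returns 5
    H3 returns [5]
    H4 returns [[5]]
  branch[2] choose=5:
    H0 returns 6
    H1 returns 6
    H2 returns 6
    H3 returns [6]
    H4 returns [[6]]
= [[2], [5], [6]]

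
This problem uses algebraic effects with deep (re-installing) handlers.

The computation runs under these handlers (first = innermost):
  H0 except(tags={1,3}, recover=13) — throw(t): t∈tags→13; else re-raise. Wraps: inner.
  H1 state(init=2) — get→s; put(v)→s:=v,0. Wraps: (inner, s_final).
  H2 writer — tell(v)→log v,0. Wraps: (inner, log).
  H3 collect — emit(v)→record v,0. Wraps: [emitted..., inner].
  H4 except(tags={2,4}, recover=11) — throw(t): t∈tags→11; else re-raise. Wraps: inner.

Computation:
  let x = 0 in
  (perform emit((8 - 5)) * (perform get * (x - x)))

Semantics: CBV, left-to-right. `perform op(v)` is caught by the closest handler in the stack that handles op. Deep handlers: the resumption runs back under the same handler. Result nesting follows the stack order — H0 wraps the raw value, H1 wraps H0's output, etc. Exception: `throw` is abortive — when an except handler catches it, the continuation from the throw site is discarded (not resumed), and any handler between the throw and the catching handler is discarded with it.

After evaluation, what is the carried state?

Step-by-step:
emit(3) @ H3 ⇒ out+=3
get @ H1 ⇒ 2
H0 returns 0
H1 returns (0, 2)
H2 returns ((0, 2), ())
H3 returns [3, ((0, 2), ())]
H4 returns [3, ((0, 2), ())]
= [3, ((0, 2), ())]

Answer: 2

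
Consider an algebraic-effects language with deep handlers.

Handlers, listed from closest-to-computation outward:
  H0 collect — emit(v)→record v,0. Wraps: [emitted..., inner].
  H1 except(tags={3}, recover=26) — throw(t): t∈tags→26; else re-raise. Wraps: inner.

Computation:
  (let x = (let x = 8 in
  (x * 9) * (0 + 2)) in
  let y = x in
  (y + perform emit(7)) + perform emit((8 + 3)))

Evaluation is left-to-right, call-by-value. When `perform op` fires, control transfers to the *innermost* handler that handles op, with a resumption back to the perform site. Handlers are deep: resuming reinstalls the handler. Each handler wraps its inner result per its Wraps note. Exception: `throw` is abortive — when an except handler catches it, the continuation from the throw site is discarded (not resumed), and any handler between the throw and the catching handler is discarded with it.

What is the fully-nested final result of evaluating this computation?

Step-by-step:
emit(7) @ H0 ⇒ out+=7
emit(11) @ H0 ⇒ out+=11
H0 returns [7, 11, 144]
H1 returns [7, 11, 144]
= [7, 11, 144]

Answer: [7, 11, 144]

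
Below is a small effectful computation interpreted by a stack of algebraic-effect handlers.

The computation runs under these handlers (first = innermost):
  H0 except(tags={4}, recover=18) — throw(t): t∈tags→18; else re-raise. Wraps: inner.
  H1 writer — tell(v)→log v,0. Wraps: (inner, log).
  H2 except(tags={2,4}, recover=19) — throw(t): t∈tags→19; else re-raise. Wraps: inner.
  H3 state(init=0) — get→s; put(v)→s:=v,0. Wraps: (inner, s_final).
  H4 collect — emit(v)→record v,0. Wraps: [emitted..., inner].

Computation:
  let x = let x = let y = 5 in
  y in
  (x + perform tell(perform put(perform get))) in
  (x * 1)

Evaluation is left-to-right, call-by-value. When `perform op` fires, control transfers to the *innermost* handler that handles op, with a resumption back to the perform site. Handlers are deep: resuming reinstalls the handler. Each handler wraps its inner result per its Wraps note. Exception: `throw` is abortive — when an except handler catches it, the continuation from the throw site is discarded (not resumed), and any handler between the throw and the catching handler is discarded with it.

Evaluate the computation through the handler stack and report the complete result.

Answer: [((5, (0)), 0)]

Step-by-step:
get @ H3 ⇒ 0
put(0) @ H3 ⇒ s:=0
tell(0) @ H1 ⇒ log+=0
H0 returns 5
H1 returns (5, (0))
H2 returns (5, (0))
H3 returns ((5, (0)), 0)
H4 returns [((5, (0)), 0)]
= [((5, (0)), 0)]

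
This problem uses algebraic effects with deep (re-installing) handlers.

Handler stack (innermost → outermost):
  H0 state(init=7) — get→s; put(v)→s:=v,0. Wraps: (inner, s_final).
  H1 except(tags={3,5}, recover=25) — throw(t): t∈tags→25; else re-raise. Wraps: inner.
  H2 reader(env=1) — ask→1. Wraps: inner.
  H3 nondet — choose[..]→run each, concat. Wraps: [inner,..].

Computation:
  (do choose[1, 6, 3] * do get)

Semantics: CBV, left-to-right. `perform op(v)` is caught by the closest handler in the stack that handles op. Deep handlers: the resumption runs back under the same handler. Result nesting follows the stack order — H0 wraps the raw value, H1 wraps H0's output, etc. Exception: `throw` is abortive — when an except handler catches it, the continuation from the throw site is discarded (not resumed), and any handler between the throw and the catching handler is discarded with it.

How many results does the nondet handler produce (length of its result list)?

Answer: 3

Step-by-step:
choose[1, 6, 3] @ H3
  branch[0] choose=1:
    get @ H0 ⇒ 7
    H0 returns (7, 7)
    H1 returns (7, 7)
    H2 returns (7, 7)
    H3 returns [(7, 7)]
  branch[1] choose=6:
    get @ H0 ⇒ 7
    H0 returns (42, 7)
    H1 returns (42, 7)
    H2 returns (42, 7)
    H3 returns [(42, 7)]
  branch[2] choose=3:
    get @ H0 ⇒ 7
    H0 returns (21, 7)
    H1 returns (21, 7)
    H2 returns (21, 7)
    H3 returns [(21, 7)]
= [(7, 7), (42, 7), (21, 7)]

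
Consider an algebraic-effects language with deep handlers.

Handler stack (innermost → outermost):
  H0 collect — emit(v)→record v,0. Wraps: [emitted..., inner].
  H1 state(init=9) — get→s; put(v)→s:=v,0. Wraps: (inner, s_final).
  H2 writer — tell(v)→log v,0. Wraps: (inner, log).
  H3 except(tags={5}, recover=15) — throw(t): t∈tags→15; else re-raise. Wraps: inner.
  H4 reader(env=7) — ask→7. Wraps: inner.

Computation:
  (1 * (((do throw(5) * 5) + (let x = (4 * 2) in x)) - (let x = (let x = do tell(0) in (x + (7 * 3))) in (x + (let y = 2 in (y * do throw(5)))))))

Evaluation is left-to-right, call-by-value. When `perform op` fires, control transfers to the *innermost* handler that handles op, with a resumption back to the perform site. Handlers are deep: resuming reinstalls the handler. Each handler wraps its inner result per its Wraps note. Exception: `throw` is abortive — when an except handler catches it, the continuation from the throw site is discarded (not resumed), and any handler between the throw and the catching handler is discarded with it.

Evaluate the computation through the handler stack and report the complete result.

Step-by-step:
throw(5) @ H3 caught ⇒ 15
H4 returns 15
= 15

Answer: 15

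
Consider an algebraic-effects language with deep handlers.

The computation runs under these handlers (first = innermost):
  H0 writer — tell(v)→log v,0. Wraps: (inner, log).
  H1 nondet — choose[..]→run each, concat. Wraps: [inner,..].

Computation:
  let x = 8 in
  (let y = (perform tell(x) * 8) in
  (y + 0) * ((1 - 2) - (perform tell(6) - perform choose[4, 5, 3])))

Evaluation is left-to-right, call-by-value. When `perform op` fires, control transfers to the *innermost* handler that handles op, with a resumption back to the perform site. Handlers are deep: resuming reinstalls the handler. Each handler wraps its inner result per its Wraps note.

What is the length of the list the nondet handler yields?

Answer: 3

Step-by-step:
tell(8) @ H0 ⇒ log+=8
tell(6) @ H0 ⇒ log+=6
choose[4, 5, 3] @ H1
  branch[0] choose=4:
    H0 returns (0, (8, 6))
    H1 returns [(0, (8, 6))]
  branch[1] choose=5:
    H0 returns (0, (8, 6))
    H1 returns [(0, (8, 6))]
  branch[2] choose=3:
    H0 returns (0, (8, 6))
    H1 returns [(0, (8, 6))]
= [(0, (8, 6)), (0, (8, 6)), (0, (8, 6))]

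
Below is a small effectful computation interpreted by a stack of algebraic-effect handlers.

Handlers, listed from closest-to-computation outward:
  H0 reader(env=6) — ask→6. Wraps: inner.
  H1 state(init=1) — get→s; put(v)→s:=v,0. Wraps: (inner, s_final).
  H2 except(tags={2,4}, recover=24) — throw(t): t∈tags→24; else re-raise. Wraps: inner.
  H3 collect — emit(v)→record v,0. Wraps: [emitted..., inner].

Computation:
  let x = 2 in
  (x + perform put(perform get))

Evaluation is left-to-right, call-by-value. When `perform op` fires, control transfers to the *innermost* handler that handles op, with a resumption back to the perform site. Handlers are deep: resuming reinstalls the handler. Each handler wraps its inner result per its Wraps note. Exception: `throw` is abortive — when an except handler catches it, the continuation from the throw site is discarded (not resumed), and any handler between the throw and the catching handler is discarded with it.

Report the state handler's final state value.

Evaluation trace:
get @ H1 ⇒ 1
put(1) @ H1 ⇒ s:=1
H0 returns 2
H1 returns (2, 1)
H2 returns (2, 1)
H3 returns [(2, 1)]
= [(2, 1)]

Answer: 1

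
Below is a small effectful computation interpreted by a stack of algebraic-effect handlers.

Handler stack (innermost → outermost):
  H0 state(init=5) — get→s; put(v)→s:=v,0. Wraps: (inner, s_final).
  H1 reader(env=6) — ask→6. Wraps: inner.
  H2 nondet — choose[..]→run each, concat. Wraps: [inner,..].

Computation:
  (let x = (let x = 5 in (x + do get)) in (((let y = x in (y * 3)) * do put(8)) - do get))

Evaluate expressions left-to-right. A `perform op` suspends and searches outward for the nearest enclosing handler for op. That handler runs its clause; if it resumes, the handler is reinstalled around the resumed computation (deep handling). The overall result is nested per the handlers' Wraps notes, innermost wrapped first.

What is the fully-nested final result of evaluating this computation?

Answer: [(-8, 8)]

Step-by-step:
get @ H0 ⇒ 5
put(8) @ H0 ⇒ s:=8
get @ H0 ⇒ 8
H0 returns (-8, 8)
H1 returns (-8, 8)
H2 returns [(-8, 8)]
= [(-8, 8)]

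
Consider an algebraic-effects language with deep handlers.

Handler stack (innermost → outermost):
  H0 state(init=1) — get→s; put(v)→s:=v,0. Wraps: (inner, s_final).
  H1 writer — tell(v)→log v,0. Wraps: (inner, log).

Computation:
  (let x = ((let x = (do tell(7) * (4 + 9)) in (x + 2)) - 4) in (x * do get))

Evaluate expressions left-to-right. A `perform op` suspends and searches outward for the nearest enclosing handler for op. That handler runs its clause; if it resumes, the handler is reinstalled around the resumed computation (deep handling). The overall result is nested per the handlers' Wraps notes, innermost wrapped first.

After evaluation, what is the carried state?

Step-by-step:
tell(7) @ H1 ⇒ log+=7
get @ H0 ⇒ 1
H0 returns (-2, 1)
H1 returns ((-2, 1), (7))
= ((-2, 1), (7))

Answer: 1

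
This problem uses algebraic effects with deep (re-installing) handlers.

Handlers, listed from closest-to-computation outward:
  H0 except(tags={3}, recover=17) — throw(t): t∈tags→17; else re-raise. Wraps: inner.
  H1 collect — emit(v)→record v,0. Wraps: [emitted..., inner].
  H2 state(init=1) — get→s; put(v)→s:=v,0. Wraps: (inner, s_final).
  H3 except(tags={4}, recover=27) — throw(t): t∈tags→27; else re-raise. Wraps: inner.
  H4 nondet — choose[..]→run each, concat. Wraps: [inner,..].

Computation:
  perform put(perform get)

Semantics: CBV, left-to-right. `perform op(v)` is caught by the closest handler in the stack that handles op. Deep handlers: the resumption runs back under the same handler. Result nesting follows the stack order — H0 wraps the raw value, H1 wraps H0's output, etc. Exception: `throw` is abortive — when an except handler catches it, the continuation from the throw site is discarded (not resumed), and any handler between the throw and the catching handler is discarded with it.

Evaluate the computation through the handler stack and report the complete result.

Step-by-step:
get @ H2 ⇒ 1
put(1) @ H2 ⇒ s:=1
H0 returns 0
H1 returns [0]
H2 returns ([0], 1)
H3 returns ([0], 1)
H4 returns [([0], 1)]
= [([0], 1)]

Answer: [([0], 1)]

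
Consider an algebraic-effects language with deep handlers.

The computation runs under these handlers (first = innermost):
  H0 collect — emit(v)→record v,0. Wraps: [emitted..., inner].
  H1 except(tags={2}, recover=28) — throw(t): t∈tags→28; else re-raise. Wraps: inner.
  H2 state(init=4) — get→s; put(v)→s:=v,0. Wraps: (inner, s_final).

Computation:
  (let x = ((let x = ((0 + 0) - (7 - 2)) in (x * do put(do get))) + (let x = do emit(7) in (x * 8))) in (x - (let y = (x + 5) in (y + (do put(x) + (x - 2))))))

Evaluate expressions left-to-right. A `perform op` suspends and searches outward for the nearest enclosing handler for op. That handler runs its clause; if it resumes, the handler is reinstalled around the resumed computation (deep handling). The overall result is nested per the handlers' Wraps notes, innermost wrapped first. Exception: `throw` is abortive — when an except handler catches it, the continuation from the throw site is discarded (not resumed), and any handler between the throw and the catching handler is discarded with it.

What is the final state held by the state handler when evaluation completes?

Answer: 0

Working:
get @ H2 ⇒ 4
put(4) @ H2 ⇒ s:=4
emit(7) @ H0 ⇒ out+=7
put(0) @ H2 ⇒ s:=0
H0 returns [7, -3]
H1 returns [7, -3]
H2 returns ([7, -3], 0)
= ([7, -3], 0)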